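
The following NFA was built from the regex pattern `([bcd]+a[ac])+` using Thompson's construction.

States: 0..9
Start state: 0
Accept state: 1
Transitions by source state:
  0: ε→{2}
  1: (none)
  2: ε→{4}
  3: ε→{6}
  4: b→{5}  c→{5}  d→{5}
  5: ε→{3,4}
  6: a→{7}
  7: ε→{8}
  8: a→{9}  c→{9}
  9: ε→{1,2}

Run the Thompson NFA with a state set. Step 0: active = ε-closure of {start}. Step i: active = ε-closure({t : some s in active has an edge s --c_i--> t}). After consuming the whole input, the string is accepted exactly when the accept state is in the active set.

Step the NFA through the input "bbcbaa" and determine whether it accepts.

Answer: ACCEPT

Steps:
start: ε-closure({0}) = {0,2,4}
'b' @ 1: {3,4,5,6}
'b' @ 2: {3,4,5,6}
'c' @ 3: {3,4,5,6}
'b' @ 4: {3,4,5,6}
'a' @ 5: {7,8}
'a' @ 6: {1,2,4,9}  [accepting]
final: {1,2,4,9}; accept 1 in set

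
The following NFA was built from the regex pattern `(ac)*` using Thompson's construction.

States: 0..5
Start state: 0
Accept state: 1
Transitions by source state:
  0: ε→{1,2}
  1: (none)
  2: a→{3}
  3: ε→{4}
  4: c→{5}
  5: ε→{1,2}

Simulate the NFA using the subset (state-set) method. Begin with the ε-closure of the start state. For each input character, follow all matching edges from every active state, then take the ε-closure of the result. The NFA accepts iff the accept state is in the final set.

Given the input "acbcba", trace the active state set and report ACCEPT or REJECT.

initial (ε-close {0}): {0,1,2}
'a' @ 1: {3,4}
'c' @ 2: {1,2,5}  [accepting]
'b' @ 3: {}  — dead — no transitions
rest 'cba' ignored (set empty)
after full input: {}  (accept=1 not in)

Answer: REJECT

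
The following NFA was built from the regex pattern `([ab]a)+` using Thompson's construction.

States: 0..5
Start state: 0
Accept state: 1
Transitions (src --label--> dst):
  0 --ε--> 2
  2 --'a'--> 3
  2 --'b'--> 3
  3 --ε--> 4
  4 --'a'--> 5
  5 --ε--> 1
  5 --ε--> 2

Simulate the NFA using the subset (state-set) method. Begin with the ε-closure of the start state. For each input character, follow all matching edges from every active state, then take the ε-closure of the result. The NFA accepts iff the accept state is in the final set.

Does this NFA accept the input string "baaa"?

start: ε-closure({0}) = {0,2}
'b' @ 1: {3,4}
'a' @ 2: {1,2,5}  (accept∈set)
'a' @ 3: {3,4}
'a' @ 4: {1,2,5}  (accept∈set)
final: {1,2,5}; accept 1 in set

Answer: ACCEPT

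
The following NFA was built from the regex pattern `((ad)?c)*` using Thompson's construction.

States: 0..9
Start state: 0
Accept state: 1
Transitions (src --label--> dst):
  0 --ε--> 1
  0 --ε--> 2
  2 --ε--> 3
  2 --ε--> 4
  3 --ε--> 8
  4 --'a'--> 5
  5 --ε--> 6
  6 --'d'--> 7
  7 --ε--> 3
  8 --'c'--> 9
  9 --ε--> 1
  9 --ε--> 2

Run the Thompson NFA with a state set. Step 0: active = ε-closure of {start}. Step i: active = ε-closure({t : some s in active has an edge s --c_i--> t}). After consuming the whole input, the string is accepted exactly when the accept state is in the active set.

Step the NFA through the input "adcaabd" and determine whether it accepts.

initial (ε-close {0}): {0,1,2,3,4,8}
'a' @ 1: {5,6}
'd' @ 2: {3,7,8}
'c' @ 3: {1,2,3,4,8,9}  ✓accept
'a' @ 4: {5,6}
'a' @ 5: {}  — no active states
rest 'bd' ignored (set empty)
end set {} — state 1 not in

Answer: REJECT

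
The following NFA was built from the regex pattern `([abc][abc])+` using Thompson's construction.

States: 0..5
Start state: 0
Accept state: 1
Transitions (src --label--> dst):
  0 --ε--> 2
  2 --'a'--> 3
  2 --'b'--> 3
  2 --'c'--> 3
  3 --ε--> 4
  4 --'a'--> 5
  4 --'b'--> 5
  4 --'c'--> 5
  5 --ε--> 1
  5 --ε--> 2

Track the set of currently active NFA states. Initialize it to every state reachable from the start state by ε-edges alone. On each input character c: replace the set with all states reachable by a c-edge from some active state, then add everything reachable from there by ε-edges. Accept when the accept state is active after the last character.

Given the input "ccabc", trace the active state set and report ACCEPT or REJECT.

Answer: REJECT

Trace:
start: ε-closure({0}) = {0,2}
'c' @ 1: {3,4}
'c' @ 2: {1,2,5}  (accept∈set)
'a' @ 3: {3,4}
'b' @ 4: {1,2,5}  (accept∈set)
'c' @ 5: {3,4}
final: {3,4}; accept 1 not in set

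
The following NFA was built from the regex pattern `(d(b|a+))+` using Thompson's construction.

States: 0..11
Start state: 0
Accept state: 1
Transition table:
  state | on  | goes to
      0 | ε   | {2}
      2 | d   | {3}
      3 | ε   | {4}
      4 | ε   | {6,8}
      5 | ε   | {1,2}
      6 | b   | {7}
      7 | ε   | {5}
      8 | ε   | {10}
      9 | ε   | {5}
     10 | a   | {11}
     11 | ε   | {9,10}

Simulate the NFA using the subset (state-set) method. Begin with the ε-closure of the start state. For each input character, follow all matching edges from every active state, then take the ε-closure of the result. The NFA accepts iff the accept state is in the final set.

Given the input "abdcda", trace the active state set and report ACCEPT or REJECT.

Answer: REJECT

Trace:
S₀ = ε-closure({0}) = {0,2}
'a' @ 1: {}  — no active states
rest 'bdcda' ignored (set empty)
after full input: {}  (accept=1 not in)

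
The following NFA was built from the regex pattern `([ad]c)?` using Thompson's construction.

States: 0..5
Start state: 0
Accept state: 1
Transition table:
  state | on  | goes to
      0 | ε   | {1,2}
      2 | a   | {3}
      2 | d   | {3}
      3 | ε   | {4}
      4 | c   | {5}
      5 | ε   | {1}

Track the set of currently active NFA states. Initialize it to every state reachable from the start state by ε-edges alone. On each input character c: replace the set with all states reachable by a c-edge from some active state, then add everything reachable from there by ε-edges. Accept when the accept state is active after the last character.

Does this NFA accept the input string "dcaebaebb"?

Answer: REJECT

Derivation:
S₀ = ε-closure({0}) = {0,1,2}
'd' @ 1: {3,4}
'c' @ 2: {1,5}  [accepting]
'a' @ 3: {}  — state set empty
rest 'ebaebb' ignored (set empty)
end set {} — state 1 not in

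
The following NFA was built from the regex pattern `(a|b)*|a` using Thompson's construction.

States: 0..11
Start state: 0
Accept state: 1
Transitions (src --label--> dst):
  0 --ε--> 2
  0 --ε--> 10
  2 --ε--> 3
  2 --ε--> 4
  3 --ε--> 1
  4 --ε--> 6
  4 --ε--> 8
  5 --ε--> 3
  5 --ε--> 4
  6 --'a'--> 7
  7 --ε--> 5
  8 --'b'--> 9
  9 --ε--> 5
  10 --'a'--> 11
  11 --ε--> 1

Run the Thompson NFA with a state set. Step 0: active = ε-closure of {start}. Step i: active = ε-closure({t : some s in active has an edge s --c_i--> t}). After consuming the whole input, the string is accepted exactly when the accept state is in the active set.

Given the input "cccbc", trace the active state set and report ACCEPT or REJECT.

start: ε-closure({0}) = {0,1,2,3,4,6,8,10}
'c' @ 1: {}  — no active states
rest 'ccbc' ignored (set empty)
after full input: {}  (accept=1 not in)

Answer: REJECT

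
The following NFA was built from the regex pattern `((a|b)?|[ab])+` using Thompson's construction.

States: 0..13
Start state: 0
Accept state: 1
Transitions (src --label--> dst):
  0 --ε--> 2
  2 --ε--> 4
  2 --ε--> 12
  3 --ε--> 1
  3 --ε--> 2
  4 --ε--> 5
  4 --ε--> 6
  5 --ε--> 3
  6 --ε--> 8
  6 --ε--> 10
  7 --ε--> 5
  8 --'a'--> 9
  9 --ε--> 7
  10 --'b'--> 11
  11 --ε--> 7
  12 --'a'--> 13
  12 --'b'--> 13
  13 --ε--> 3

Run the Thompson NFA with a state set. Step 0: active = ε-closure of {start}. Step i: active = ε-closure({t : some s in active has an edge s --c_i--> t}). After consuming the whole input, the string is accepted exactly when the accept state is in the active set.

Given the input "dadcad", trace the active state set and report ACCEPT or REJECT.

start: ε-closure({0}) = {0,1,2,3,4,5,6,8,10,12}
'd' @ 1: {}  — dead — no transitions
rest 'adcad' ignored (set empty)
after full input: {}  (accept=1 not in)

Answer: REJECT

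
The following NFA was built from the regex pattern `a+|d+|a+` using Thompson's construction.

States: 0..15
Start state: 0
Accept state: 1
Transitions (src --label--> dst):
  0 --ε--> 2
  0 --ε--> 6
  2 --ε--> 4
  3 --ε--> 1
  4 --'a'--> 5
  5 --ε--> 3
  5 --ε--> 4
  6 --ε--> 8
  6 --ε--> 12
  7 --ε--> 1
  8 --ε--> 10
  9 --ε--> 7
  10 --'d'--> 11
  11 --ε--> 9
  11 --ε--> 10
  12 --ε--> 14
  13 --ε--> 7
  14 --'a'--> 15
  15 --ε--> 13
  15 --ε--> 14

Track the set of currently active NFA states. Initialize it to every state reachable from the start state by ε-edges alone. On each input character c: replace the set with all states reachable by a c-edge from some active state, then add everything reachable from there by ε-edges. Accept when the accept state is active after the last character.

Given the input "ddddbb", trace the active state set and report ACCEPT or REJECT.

start: ε-closure({0}) = {0,2,4,6,8,10,12,14}
'd' @ 1: {1,7,9,10,11}  ✓accept
'd' @ 2: {1,7,9,10,11}  ✓accept
'd' @ 3: {1,7,9,10,11}  ✓accept
'd' @ 4: {1,7,9,10,11}  ✓accept
'b' @ 5: {}  — no active states
rest 'b' ignored (set empty)
end set {} — state 1 not in

Answer: REJECT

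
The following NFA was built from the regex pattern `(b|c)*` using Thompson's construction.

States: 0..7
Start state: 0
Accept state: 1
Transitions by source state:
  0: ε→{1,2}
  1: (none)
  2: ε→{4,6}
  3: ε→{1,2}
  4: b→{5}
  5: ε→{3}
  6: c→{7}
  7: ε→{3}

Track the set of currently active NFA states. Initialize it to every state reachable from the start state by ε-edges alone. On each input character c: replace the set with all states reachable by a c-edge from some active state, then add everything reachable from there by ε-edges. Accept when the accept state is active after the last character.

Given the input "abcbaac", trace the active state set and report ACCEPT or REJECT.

Answer: REJECT

Derivation:
initial (ε-close {0}): {0,1,2,4,6}
'a' @ 1: {}  — state set empty
rest 'bcbaac' ignored (set empty)
final: {}; accept 1 not in set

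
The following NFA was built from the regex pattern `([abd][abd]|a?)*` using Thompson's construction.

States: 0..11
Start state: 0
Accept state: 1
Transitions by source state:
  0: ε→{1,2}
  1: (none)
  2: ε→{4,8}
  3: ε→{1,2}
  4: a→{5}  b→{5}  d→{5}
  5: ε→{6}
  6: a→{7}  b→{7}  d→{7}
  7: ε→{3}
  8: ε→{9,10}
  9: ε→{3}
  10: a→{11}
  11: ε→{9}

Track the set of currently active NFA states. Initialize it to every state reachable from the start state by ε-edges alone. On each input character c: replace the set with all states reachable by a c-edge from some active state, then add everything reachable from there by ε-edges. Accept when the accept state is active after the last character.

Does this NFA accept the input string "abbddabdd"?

Answer: ACCEPT

Trace:
start: ε-closure({0}) = {0,1,2,3,4,8,9,10}
'a' @ 1: {1,2,3,4,5,6,8,9,10,11}  ✓accept
'b' @ 2: {1,2,3,4,5,6,7,8,9,10}  ✓accept
'b' @ 3: {1,2,3,4,5,6,7,8,9,10}  ✓accept
'd' @ 4: {1,2,3,4,5,6,7,8,9,10}  ✓accept
'd' @ 5: {1,2,3,4,5,6,7,8,9,10}  ✓accept
'a' @ 6: {1,2,3,4,5,6,7,8,9,10,11}  ✓accept
'b' @ 7: {1,2,3,4,5,6,7,8,9,10}  ✓accept
'd' @ 8: {1,2,3,4,5,6,7,8,9,10}  ✓accept
'd' @ 9: {1,2,3,4,5,6,7,8,9,10}  ✓accept
end set {1,2,3,4,5,6,7,8,9,10} — state 1 in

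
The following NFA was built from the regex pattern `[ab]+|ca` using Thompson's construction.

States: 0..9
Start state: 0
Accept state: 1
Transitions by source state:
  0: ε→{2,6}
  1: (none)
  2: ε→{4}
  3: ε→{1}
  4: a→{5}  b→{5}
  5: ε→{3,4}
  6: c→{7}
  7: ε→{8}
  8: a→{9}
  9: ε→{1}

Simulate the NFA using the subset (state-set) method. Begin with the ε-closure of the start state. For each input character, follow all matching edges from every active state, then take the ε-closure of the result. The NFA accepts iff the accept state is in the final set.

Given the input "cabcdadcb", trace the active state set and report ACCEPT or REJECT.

Answer: REJECT

Steps:
initial (ε-close {0}): {0,2,4,6}
'c' @ 1: {7,8}
'a' @ 2: {1,9}  [accepting]
'b' @ 3: {}  — no active states
rest 'cdadcb' ignored (set empty)
final: {}; accept 1 not in set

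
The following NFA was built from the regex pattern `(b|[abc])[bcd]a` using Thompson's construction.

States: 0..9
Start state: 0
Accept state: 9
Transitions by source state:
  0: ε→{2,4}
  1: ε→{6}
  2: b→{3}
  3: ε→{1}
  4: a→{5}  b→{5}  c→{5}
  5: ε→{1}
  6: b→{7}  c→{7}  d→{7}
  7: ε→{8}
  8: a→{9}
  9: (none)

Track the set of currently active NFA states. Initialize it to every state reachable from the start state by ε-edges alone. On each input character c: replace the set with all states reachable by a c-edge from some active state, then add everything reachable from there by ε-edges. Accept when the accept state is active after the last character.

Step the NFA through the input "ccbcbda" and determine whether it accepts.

start: ε-closure({0}) = {0,2,4}
'c' @ 1: {1,5,6}
'c' @ 2: {7,8}
'b' @ 3: {}  — state set empty
rest 'cbda' ignored (set empty)
final: {}; accept 9 not in set

Answer: REJECT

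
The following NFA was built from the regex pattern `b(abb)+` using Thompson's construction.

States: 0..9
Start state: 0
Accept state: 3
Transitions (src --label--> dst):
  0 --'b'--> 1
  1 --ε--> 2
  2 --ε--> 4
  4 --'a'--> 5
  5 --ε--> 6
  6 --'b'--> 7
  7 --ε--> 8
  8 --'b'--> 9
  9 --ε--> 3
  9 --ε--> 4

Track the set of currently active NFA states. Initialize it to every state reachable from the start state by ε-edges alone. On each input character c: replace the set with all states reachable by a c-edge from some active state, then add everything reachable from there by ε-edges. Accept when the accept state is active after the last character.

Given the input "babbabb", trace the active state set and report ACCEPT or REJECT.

start: ε-closure({0}) = {0}
'b' @ 1: {1,2,4}
'a' @ 2: {5,6}
'b' @ 3: {7,8}
'b' @ 4: {3,4,9}  [accepting]
'a' @ 5: {5,6}
'b' @ 6: {7,8}
'b' @ 7: {3,4,9}  [accepting]
end set {3,4,9} — state 3 in

Answer: ACCEPT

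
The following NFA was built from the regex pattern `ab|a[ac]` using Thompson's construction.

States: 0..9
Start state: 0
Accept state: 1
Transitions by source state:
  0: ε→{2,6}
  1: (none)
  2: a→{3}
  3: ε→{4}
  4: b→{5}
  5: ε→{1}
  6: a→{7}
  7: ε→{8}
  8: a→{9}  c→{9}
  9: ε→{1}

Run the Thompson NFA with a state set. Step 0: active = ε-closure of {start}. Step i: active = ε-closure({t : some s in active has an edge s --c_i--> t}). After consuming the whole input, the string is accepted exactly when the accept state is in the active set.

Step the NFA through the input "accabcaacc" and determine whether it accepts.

Answer: REJECT

Derivation:
start: ε-closure({0}) = {0,2,6}
'a' @ 1: {3,4,7,8}
'c' @ 2: {1,9}  [accepting]
'c' @ 3: {}  — dead — no transitions
rest 'abcaacc' ignored (set empty)
after full input: {}  (accept=1 not in)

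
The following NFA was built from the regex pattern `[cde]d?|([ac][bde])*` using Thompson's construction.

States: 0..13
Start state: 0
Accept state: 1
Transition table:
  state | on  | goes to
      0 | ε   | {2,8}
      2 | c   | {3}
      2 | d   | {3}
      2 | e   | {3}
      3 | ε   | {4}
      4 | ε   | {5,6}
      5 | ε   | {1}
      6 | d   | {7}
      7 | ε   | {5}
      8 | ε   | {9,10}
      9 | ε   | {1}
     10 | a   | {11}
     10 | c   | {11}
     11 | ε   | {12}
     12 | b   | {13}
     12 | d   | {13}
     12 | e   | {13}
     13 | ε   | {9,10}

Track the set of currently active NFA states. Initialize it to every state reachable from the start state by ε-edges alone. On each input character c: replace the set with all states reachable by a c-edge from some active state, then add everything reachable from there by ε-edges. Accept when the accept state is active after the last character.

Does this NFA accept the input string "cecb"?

start: ε-closure({0}) = {0,1,2,8,9,10}
'c' @ 1: {1,3,4,5,6,11,12}  (accept∈set)
'e' @ 2: {1,9,10,13}  (accept∈set)
'c' @ 3: {11,12}
'b' @ 4: {1,9,10,13}  (accept∈set)
end set {1,9,10,13} — state 1 in

Answer: ACCEPT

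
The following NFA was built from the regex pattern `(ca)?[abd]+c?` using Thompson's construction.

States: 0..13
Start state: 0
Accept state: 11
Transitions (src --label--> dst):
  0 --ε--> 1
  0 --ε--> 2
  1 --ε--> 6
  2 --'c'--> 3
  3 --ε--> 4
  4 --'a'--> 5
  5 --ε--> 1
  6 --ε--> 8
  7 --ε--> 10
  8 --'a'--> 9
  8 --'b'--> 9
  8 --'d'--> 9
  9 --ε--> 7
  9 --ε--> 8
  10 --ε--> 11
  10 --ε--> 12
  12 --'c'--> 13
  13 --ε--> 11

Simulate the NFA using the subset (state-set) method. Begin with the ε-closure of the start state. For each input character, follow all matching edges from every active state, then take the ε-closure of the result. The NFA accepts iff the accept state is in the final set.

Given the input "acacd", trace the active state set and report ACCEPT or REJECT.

Answer: REJECT

Derivation:
initial (ε-close {0}): {0,1,2,6,8}
'a' @ 1: {7,8,9,10,11,12}  (accept∈set)
'c' @ 2: {11,13}  (accept∈set)
'a' @ 3: {}  — state set empty
rest 'cd' ignored (set empty)
final: {}; accept 11 not in set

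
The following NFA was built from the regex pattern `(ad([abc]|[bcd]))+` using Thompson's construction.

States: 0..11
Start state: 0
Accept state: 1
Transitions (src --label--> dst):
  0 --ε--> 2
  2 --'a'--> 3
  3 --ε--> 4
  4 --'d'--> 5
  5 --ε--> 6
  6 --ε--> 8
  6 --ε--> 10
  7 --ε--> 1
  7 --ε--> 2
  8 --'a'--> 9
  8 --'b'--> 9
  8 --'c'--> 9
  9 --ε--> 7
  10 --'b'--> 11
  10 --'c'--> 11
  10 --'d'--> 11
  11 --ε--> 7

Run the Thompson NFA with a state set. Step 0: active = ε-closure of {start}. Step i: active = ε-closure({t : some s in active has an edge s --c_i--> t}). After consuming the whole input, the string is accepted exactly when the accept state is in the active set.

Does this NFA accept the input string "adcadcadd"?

Answer: ACCEPT

Trace:
start: ε-closure({0}) = {0,2}
'a' @ 1: {3,4}
'd' @ 2: {5,6,8,10}
'c' @ 3: {1,2,7,9,11}  (accept∈set)
'a' @ 4: {3,4}
'd' @ 5: {5,6,8,10}
'c' @ 6: {1,2,7,9,11}  (accept∈set)
'a' @ 7: {3,4}
'd' @ 8: {5,6,8,10}
'd' @ 9: {1,2,7,11}  (accept∈set)
after full input: {1,2,7,11}  (accept=1 in)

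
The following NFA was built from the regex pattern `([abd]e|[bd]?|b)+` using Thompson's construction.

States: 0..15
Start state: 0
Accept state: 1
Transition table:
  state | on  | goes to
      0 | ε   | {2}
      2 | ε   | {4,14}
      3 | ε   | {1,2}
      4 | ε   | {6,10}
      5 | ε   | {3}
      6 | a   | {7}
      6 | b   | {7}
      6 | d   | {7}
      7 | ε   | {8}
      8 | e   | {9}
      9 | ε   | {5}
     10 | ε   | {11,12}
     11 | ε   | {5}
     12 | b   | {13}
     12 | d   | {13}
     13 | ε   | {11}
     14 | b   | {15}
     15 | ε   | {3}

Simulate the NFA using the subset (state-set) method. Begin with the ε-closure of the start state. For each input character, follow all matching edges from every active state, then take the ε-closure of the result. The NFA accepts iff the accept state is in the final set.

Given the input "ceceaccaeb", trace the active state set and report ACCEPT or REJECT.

start: ε-closure({0}) = {0,1,2,3,4,5,6,10,11,12,14}
'c' @ 1: {}  — no active states
rest 'eceaccaeb' ignored (set empty)
end set {} — state 1 not in

Answer: REJECT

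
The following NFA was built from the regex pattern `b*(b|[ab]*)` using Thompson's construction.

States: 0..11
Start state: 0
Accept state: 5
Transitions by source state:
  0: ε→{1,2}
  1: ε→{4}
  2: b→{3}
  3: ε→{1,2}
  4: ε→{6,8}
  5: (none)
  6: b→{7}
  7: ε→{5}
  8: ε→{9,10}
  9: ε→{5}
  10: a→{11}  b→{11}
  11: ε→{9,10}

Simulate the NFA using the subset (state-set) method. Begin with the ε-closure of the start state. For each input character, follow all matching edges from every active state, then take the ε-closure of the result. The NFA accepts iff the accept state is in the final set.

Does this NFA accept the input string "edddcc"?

initial (ε-close {0}): {0,1,2,4,5,6,8,9,10}
'e' @ 1: {}  — dead — no transitions
rest 'dddcc' ignored (set empty)
end set {} — state 5 not in

Answer: REJECT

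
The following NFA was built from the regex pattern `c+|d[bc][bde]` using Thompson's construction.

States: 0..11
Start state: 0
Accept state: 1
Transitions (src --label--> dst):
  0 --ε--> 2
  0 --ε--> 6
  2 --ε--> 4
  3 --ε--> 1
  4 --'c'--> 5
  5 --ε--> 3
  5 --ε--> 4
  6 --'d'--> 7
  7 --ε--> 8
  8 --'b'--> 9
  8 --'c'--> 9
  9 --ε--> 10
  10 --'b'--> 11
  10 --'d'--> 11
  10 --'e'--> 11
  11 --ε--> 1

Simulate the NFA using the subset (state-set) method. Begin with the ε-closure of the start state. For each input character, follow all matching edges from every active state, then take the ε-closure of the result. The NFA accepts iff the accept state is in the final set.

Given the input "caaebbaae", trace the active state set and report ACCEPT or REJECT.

S₀ = ε-closure({0}) = {0,2,4,6}
'c' @ 1: {1,3,4,5}  [accepting]
'a' @ 2: {}  — dead — no transitions
rest 'aebbaae' ignored (set empty)
end set {} — state 1 not in

Answer: REJECT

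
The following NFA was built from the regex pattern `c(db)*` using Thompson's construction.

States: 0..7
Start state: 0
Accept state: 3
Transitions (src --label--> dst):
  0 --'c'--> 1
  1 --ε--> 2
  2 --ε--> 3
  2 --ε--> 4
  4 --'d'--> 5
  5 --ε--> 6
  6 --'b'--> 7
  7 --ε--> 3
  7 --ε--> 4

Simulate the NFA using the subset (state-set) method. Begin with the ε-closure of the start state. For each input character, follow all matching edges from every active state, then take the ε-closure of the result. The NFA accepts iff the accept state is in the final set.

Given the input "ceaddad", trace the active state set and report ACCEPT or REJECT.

S₀ = ε-closure({0}) = {0}
'c' @ 1: {1,2,3,4}  (accept∈set)
'e' @ 2: {}  — no active states
rest 'addad' ignored (set empty)
after full input: {}  (accept=3 not in)

Answer: REJECT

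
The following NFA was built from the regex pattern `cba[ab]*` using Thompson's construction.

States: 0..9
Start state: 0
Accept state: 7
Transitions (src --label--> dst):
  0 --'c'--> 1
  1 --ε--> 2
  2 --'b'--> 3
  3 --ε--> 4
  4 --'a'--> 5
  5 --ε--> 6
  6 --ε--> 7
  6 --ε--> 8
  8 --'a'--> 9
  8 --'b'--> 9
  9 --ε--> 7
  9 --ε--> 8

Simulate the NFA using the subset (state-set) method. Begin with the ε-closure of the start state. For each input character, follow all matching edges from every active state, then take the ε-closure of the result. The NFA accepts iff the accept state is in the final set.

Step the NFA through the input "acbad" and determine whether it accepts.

start: ε-closure({0}) = {0}
'a' @ 1: {}  — dead — no transitions
rest 'cbad' ignored (set empty)
after full input: {}  (accept=7 not in)

Answer: REJECT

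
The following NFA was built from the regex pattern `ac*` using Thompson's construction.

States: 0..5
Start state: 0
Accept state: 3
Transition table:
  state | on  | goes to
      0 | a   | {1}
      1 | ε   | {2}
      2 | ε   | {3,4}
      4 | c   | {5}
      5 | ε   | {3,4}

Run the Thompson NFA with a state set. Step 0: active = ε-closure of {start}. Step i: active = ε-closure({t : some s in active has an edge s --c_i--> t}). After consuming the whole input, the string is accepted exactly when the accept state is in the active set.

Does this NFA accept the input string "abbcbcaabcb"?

S₀ = ε-closure({0}) = {0}
'a' @ 1: {1,2,3,4}  (accept∈set)
'b' @ 2: {}  — dead — no transitions
rest 'bcbcaabcb' ignored (set empty)
after full input: {}  (accept=3 not in)

Answer: REJECT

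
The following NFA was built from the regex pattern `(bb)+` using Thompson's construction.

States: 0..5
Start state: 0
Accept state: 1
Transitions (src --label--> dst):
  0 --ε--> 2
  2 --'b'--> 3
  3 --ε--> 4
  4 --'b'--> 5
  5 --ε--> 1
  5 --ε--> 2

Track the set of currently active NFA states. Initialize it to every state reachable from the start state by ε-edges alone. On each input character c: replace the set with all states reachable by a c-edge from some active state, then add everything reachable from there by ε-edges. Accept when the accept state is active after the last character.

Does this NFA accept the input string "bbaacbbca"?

S₀ = ε-closure({0}) = {0,2}
'b' @ 1: {3,4}
'b' @ 2: {1,2,5}  (accept∈set)
'a' @ 3: {}  — no active states
rest 'acbbca' ignored (set empty)
after full input: {}  (accept=1 not in)

Answer: REJECT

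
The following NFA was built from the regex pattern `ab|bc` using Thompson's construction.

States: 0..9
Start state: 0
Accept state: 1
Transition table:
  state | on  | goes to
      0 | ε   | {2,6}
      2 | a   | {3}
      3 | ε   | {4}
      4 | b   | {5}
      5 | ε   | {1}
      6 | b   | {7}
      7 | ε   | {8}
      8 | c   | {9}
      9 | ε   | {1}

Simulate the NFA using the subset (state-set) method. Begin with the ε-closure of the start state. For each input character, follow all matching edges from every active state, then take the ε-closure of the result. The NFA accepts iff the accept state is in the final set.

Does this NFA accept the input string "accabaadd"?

Answer: REJECT

Steps:
S₀ = ε-closure({0}) = {0,2,6}
'a' @ 1: {3,4}
'c' @ 2: {}  — no active states
rest 'cabaadd' ignored (set empty)
after full input: {}  (accept=1 not in)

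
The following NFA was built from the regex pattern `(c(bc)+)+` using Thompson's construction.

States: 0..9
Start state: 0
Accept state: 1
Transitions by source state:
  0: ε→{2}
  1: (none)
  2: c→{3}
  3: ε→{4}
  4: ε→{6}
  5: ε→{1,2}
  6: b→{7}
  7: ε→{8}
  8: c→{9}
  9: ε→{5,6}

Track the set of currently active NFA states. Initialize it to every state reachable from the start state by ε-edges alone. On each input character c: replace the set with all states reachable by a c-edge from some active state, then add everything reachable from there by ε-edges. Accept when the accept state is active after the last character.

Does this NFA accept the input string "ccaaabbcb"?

Answer: REJECT

Steps:
S₀ = ε-closure({0}) = {0,2}
'c' @ 1: {3,4,6}
'c' @ 2: {}  — state set empty
rest 'aaabbcb' ignored (set empty)
end set {} — state 1 not in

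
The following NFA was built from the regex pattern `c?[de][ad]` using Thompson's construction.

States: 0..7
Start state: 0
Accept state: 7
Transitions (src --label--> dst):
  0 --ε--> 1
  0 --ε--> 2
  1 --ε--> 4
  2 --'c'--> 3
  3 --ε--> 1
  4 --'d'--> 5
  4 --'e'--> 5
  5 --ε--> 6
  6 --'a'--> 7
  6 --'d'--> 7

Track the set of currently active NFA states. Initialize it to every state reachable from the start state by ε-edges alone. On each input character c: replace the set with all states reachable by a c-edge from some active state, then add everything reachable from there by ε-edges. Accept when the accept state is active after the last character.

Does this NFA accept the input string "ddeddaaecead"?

Answer: REJECT

Derivation:
S₀ = ε-closure({0}) = {0,1,2,4}
'd' @ 1: {5,6}
'd' @ 2: {7}  [accepting]
'e' @ 3: {}  — dead — no transitions
rest 'ddaaecead' ignored (set empty)
end set {} — state 7 not in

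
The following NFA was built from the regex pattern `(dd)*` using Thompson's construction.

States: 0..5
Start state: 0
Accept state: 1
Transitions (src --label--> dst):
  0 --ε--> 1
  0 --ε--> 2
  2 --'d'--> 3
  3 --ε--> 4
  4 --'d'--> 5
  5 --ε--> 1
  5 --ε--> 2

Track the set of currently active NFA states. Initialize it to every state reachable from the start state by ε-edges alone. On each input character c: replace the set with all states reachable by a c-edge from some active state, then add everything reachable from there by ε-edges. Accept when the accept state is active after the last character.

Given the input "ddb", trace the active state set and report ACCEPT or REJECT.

start: ε-closure({0}) = {0,1,2}
'd' @ 1: {3,4}
'd' @ 2: {1,2,5}  ✓accept
'b' @ 3: {}  — dead — no transitions
final: {}; accept 1 not in set

Answer: REJECT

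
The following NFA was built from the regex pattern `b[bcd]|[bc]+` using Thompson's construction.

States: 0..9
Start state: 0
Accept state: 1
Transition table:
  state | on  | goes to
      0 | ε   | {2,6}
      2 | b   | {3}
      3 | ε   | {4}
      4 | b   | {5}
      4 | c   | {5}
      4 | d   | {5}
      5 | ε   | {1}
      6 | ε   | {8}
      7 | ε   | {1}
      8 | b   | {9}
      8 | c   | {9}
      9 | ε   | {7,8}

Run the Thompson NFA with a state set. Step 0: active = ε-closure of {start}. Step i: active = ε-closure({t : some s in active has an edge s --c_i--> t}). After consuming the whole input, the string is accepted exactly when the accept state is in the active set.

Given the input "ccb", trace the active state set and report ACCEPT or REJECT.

Answer: ACCEPT

Trace:
initial (ε-close {0}): {0,2,6,8}
'c' @ 1: {1,7,8,9}  [accepting]
'c' @ 2: {1,7,8,9}  [accepting]
'b' @ 3: {1,7,8,9}  [accepting]
after full input: {1,7,8,9}  (accept=1 in)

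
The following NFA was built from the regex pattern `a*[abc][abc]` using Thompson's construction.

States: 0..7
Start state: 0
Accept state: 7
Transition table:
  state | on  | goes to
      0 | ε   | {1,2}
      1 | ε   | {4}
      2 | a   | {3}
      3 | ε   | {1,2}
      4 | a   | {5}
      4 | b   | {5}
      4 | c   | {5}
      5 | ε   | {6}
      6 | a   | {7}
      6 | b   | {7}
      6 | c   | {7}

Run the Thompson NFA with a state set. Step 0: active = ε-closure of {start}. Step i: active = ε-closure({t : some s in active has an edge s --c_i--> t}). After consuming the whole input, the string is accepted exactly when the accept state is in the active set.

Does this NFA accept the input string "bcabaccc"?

Answer: REJECT

Derivation:
S₀ = ε-closure({0}) = {0,1,2,4}
'b' @ 1: {5,6}
'c' @ 2: {7}  [accepting]
'a' @ 3: {}  — state set empty
rest 'baccc' ignored (set empty)
after full input: {}  (accept=7 not in)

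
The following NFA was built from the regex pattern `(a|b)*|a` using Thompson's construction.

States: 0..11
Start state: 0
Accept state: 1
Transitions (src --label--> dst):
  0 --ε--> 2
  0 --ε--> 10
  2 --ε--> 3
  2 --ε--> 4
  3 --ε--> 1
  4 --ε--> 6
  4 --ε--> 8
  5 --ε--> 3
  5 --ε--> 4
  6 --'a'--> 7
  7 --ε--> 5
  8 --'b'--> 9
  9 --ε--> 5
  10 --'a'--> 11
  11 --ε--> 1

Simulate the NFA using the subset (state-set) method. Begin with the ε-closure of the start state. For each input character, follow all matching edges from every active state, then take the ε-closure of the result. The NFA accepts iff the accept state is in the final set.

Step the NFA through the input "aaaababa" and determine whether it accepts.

Answer: ACCEPT

Steps:
initial (ε-close {0}): {0,1,2,3,4,6,8,10}
'a' @ 1: {1,3,4,5,6,7,8,11}  [accepting]
'a' @ 2: {1,3,4,5,6,7,8}  [accepting]
'a' @ 3: {1,3,4,5,6,7,8}  [accepting]
'a' @ 4: {1,3,4,5,6,7,8}  [accepting]
'b' @ 5: {1,3,4,5,6,8,9}  [accepting]
'a' @ 6: {1,3,4,5,6,7,8}  [accepting]
'b' @ 7: {1,3,4,5,6,8,9}  [accepting]
'a' @ 8: {1,3,4,5,6,7,8}  [accepting]
end set {1,3,4,5,6,7,8} — state 1 in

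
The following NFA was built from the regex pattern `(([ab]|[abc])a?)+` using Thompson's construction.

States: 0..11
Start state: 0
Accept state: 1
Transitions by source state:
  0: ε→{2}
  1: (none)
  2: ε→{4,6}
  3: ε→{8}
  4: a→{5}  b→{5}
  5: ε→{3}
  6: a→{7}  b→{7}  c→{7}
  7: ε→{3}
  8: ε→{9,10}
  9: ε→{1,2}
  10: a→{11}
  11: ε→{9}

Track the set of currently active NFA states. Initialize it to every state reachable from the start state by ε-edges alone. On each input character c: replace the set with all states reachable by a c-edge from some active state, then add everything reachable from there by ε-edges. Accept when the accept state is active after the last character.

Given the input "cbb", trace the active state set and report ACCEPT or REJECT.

Answer: ACCEPT

Derivation:
initial (ε-close {0}): {0,2,4,6}
'c' @ 1: {1,2,3,4,6,7,8,9,10}  ✓accept
'b' @ 2: {1,2,3,4,5,6,7,8,9,10}  ✓accept
'b' @ 3: {1,2,3,4,5,6,7,8,9,10}  ✓accept
final: {1,2,3,4,5,6,7,8,9,10}; accept 1 in set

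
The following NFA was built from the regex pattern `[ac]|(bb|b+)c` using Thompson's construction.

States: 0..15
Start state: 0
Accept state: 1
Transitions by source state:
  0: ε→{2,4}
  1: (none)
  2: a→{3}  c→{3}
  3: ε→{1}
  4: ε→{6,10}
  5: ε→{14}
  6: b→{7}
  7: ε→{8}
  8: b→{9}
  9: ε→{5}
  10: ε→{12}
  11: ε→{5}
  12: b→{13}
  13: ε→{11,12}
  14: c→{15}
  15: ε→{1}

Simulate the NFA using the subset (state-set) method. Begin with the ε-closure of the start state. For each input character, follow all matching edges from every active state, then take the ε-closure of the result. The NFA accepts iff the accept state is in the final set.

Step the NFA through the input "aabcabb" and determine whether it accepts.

Answer: REJECT

Trace:
initial (ε-close {0}): {0,2,4,6,10,12}
'a' @ 1: {1,3}  [accepting]
'a' @ 2: {}  — dead — no transitions
rest 'bcabb' ignored (set empty)
final: {}; accept 1 not in set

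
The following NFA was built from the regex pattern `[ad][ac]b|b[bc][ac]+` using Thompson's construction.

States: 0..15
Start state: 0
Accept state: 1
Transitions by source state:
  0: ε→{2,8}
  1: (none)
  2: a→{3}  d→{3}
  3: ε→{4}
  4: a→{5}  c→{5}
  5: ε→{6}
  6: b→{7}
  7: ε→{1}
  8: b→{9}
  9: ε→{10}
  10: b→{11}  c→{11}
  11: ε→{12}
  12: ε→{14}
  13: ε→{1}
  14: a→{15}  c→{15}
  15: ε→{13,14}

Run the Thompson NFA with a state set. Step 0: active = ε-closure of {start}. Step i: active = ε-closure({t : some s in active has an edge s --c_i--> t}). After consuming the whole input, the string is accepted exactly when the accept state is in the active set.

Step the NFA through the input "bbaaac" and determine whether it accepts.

initial (ε-close {0}): {0,2,8}
'b' @ 1: {9,10}
'b' @ 2: {11,12,14}
'a' @ 3: {1,13,14,15}  ✓accept
'a' @ 4: {1,13,14,15}  ✓accept
'a' @ 5: {1,13,14,15}  ✓accept
'c' @ 6: {1,13,14,15}  ✓accept
final: {1,13,14,15}; accept 1 in set

Answer: ACCEPT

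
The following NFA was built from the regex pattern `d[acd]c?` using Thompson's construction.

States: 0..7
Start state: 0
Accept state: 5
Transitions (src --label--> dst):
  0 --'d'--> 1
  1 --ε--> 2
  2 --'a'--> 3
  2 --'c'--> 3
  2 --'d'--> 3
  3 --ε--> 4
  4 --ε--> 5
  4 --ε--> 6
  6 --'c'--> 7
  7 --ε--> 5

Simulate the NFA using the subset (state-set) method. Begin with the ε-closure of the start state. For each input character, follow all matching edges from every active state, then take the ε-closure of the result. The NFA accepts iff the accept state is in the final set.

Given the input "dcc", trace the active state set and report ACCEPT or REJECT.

initial (ε-close {0}): {0}
'd' @ 1: {1,2}
'c' @ 2: {3,4,5,6}  [accepting]
'c' @ 3: {5,7}  [accepting]
end set {5,7} — state 5 in

Answer: ACCEPT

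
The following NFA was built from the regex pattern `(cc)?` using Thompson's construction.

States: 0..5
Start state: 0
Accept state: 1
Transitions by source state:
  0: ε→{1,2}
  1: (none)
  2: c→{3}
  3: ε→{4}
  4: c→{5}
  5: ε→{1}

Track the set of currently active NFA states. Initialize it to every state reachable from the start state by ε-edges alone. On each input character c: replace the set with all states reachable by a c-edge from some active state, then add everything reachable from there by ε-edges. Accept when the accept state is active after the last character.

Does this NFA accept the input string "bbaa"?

Answer: REJECT

Trace:
S₀ = ε-closure({0}) = {0,1,2}
'b' @ 1: {}  — no active states
rest 'baa' ignored (set empty)
end set {} — state 1 not in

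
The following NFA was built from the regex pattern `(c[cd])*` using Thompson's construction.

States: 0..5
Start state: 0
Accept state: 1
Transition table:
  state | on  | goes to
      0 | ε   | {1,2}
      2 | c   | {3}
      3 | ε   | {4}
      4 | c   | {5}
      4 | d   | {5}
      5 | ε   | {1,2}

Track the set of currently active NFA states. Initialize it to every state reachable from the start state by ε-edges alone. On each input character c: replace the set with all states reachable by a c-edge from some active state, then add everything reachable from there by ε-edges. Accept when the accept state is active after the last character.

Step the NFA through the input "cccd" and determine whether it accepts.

initial (ε-close {0}): {0,1,2}
'c' @ 1: {3,4}
'c' @ 2: {1,2,5}  (accept∈set)
'c' @ 3: {3,4}
'd' @ 4: {1,2,5}  (accept∈set)
final: {1,2,5}; accept 1 in set

Answer: ACCEPT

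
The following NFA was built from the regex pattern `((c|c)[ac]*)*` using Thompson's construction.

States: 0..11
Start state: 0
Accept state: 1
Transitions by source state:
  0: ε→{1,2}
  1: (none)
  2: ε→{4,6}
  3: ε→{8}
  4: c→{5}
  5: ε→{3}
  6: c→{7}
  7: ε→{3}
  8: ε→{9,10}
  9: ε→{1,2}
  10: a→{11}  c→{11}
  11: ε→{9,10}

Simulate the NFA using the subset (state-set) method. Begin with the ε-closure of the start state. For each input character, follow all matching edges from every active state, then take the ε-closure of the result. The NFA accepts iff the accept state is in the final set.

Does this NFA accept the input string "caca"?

Answer: ACCEPT

Derivation:
initial (ε-close {0}): {0,1,2,4,6}
'c' @ 1: {1,2,3,4,5,6,7,8,9,10}  ✓accept
'a' @ 2: {1,2,4,6,9,10,11}  ✓accept
'c' @ 3: {1,2,3,4,5,6,7,8,9,10,11}  ✓accept
'a' @ 4: {1,2,4,6,9,10,11}  ✓accept
final: {1,2,4,6,9,10,11}; accept 1 in set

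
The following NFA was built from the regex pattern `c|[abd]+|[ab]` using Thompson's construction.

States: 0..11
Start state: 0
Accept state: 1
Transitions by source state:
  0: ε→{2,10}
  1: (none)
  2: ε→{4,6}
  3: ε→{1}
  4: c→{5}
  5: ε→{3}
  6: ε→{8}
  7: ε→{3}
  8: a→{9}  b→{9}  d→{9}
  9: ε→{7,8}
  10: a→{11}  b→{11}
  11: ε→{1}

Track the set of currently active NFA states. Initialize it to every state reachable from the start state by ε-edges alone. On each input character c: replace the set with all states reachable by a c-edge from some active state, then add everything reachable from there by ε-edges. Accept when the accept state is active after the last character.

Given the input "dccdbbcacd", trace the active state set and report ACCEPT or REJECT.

initial (ε-close {0}): {0,2,4,6,8,10}
'd' @ 1: {1,3,7,8,9}  [accepting]
'c' @ 2: {}  — state set empty
rest 'cdbbcacd' ignored (set empty)
final: {}; accept 1 not in set

Answer: REJECT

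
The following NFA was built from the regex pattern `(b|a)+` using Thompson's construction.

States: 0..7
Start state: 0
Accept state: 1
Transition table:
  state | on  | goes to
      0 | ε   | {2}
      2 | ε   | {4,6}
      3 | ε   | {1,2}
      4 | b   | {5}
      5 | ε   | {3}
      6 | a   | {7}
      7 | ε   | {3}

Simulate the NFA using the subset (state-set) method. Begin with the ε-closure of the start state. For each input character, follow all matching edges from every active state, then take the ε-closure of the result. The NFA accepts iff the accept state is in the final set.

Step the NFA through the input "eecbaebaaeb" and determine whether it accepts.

initial (ε-close {0}): {0,2,4,6}
'e' @ 1: {}  — dead — no transitions
rest 'ecbaebaaeb' ignored (set empty)
end set {} — state 1 not in

Answer: REJECT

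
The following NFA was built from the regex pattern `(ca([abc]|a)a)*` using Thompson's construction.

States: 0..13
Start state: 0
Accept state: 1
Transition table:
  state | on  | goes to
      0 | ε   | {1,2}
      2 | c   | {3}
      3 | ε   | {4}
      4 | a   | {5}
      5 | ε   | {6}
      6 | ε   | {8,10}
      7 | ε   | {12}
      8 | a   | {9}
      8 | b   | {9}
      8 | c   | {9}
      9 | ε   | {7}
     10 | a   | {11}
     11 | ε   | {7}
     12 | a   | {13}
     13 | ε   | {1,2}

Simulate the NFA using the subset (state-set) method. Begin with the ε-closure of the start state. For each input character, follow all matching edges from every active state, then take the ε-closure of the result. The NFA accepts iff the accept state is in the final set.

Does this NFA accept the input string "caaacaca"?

Answer: ACCEPT

Steps:
start: ε-closure({0}) = {0,1,2}
'c' @ 1: {3,4}
'a' @ 2: {5,6,8,10}
'a' @ 3: {7,9,11,12}
'a' @ 4: {1,2,13}  [accepting]
'c' @ 5: {3,4}
'a' @ 6: {5,6,8,10}
'c' @ 7: {7,9,12}
'a' @ 8: {1,2,13}  [accepting]
after full input: {1,2,13}  (accept=1 in)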